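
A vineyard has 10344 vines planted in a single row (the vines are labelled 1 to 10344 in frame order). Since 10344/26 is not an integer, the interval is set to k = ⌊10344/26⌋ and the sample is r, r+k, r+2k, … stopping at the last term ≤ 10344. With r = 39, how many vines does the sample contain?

k = ⌊10344/26⌋ = 397
Achieved size = ⌊(10344 − 39)/397⌋ + 1 = ⌊10305/397⌋ + 1 = 25 + 1 = 26
(last selection: 39 + 25×397 = 9964 ≤ 10344; next would be 10361 > 10344)

26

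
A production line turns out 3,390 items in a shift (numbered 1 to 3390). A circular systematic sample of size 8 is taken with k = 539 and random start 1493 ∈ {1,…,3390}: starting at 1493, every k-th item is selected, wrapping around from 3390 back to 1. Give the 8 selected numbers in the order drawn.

Selection 1: 1493
Selection 2: 1493 + 539 = 2032
Selection 3: 2032 + 539 = 2571
Selection 4: 2571 + 539 = 3110
Selection 5: 3110 + 539 = 3649 → 3649 − 3390 = 259
Selection 6: 259 + 539 = 798
Selection 7: 798 + 539 = 1337
Selection 8: 1337 + 539 = 1876

1493, 2032, 2571, 3110, 259, 798, 1337, 1876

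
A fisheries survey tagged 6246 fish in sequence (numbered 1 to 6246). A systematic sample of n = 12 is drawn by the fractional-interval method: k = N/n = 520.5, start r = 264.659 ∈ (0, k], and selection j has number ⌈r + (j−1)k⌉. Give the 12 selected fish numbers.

j=1: r + 0k = 264.659 → ⌈·⌉ = 265
j=2: r + 1k = 785.159 → ⌈·⌉ = 786
j=3: r + 2k = 1305.659 → ⌈·⌉ = 1306
j=4: r + 3k = 1826.159 → ⌈·⌉ = 1827
j=5: r + 4k = 2346.659 → ⌈·⌉ = 2347
j=6: r + 5k = 2867.159 → ⌈·⌉ = 2868
j=7: r + 6k = 3387.659 → ⌈·⌉ = 3388
j=8: r + 7k = 3908.159 → ⌈·⌉ = 3909
j=9: r + 8k = 4428.659 → ⌈·⌉ = 4429
j=10: r + 9k = 4949.159 → ⌈·⌉ = 4950
j=11: r + 10k = 5469.659 → ⌈·⌉ = 5470
j=12: r + 11k = 5990.159 → ⌈·⌉ = 5991

265, 786, 1306, 1827, 2347, 2868, 3388, 3909, 4429, 4950, 5470, 5991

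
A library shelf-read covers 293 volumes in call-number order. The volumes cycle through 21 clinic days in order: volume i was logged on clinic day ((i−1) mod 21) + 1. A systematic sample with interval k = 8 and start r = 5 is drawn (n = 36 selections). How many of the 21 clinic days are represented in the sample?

21

Consecutive selections differ by k = 8, so their clinic day numbers differ by 8 mod 21 = 8.
gcd(8, 21) = 1, so the sample visits 21/1 = 21 distinct residues mod 21.
Start 5 is clinic day 5; the clinic days hit are 1, 2, 3, 4, 5, 6, 7, 8, 9, 10, 11, 12, 13, 14, 15, 16, 17, 18, 19, 20, 21.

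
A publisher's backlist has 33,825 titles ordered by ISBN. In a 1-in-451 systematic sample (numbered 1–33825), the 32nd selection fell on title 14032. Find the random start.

51

k = 451
r = 14032 − (32−1)×451 = 14032 − 13981 = 51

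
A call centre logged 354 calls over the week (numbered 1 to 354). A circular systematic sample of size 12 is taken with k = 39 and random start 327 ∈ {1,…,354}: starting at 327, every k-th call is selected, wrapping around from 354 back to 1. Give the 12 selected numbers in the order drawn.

Selection 1: 327
Selection 2: 327 + 39 = 366 → 366 − 354 = 12
Selection 3: 12 + 39 = 51
Selection 4: 51 + 39 = 90
Selection 5: 90 + 39 = 129
Selection 6: 129 + 39 = 168
Selection 7: 168 + 39 = 207
Selection 8: 207 + 39 = 246
Selection 9: 246 + 39 = 285
Selection 10: 285 + 39 = 324
Selection 11: 324 + 39 = 363 → 363 − 354 = 9
Selection 12: 9 + 39 = 48

327, 12, 51, 90, 129, 168, 207, 246, 285, 324, 9, 48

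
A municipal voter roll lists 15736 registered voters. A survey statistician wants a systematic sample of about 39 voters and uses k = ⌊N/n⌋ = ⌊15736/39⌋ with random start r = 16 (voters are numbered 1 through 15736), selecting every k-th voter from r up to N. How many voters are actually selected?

k = ⌊15736/39⌋ = 403
Achieved size = ⌊(15736 − 16)/403⌋ + 1 = ⌊15720/403⌋ + 1 = 39 + 1 = 40
(last selection: 16 + 39×403 = 15733 ≤ 15736; next would be 16136 > 15736)

40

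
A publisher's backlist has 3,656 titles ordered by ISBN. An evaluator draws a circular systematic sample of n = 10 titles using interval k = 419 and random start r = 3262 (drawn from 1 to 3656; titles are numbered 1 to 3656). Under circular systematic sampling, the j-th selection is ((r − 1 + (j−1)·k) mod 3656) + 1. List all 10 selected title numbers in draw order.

3262, 25, 444, 863, 1282, 1701, 2120, 2539, 2958, 3377

Selection 1: 3262
Selection 2: 3262 + 419 = 3681 → 3681 − 3656 = 25
Selection 3: 25 + 419 = 444
Selection 4: 444 + 419 = 863
Selection 5: 863 + 419 = 1282
Selection 6: 1282 + 419 = 1701
Selection 7: 1701 + 419 = 2120
Selection 8: 2120 + 419 = 2539
Selection 9: 2539 + 419 = 2958
Selection 10: 2958 + 419 = 3377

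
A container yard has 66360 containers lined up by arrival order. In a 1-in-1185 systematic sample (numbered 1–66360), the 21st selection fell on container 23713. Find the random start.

k = 1185
r = 23713 − (21−1)×1185 = 23713 − 23700 = 13

13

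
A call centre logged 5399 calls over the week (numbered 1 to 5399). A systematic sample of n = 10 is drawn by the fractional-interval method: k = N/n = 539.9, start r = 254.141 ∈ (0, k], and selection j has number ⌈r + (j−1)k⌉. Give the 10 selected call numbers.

255, 795, 1334, 1874, 2414, 2954, 3494, 4034, 4574, 5114

j=1: r + 0k = 254.141 → ⌈·⌉ = 255
j=2: r + 1k = 794.041 → ⌈·⌉ = 795
j=3: r + 2k = 1333.941 → ⌈·⌉ = 1334
j=4: r + 3k = 1873.841 → ⌈·⌉ = 1874
j=5: r + 4k = 2413.741 → ⌈·⌉ = 2414
j=6: r + 5k = 2953.641 → ⌈·⌉ = 2954
j=7: r + 6k = 3493.541 → ⌈·⌉ = 3494
j=8: r + 7k = 4033.441 → ⌈·⌉ = 4034
j=9: r + 8k = 4573.341 → ⌈·⌉ = 4574
j=10: r + 9k = 5113.241 → ⌈·⌉ = 5114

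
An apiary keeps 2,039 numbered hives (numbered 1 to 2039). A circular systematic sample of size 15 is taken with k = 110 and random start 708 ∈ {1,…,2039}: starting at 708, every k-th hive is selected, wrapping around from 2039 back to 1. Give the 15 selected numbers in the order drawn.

Selection 1: 708
Selection 2: 708 + 110 = 818
Selection 3: 818 + 110 = 928
Selection 4: 928 + 110 = 1038
Selection 5: 1038 + 110 = 1148
Selection 6: 1148 + 110 = 1258
Selection 7: 1258 + 110 = 1368
Selection 8: 1368 + 110 = 1478
Selection 9: 1478 + 110 = 1588
Selection 10: 1588 + 110 = 1698
Selection 11: 1698 + 110 = 1808
Selection 12: 1808 + 110 = 1918
Selection 13: 1918 + 110 = 2028
Selection 14: 2028 + 110 = 2138 → 2138 − 2039 = 99
Selection 15: 99 + 110 = 209

708, 818, 928, 1038, 1148, 1258, 1368, 1478, 1588, 1698, 1808, 1918, 2028, 99, 209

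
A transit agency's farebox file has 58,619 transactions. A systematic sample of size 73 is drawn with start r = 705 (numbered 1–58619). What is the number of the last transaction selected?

58521

k = 58619/73 = 803
73rd selection = r + (73−1)·k = 705 + 72×803 = 705 + 57816 = 58521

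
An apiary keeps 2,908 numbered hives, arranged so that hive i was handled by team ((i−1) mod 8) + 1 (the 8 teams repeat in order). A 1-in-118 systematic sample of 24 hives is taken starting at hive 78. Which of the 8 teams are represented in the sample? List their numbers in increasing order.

Consecutive selections differ by k = 118, so their team numbers differ by 118 mod 8 = 6.
gcd(118, 8) = 2, so the sample visits 8/2 = 4 distinct residues mod 8.
Start 78 is team 6; the teams hit are 2, 4, 6, 8.

2, 4, 6, 8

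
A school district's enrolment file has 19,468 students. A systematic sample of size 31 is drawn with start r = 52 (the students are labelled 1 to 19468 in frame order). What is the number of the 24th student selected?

k = 19468/31 = 628
24th selection = r + (24−1)·k = 52 + 23×628 = 52 + 14444 = 14496

14496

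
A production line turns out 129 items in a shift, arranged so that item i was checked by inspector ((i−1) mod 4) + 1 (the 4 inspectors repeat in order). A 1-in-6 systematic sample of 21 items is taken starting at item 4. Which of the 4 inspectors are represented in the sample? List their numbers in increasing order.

Consecutive selections differ by k = 6, so their inspector numbers differ by 6 mod 4 = 2.
gcd(6, 4) = 2, so the sample visits 4/2 = 2 distinct residues mod 4.
Start 4 is inspector 4; the inspectors hit are 2, 4.

2, 4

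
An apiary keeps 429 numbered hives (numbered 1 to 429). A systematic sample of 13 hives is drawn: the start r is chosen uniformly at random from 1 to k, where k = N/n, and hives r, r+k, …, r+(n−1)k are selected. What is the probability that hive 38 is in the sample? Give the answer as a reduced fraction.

1/33

k = 429/13 = 33.
Hive 38 is selected iff r ≡ 38 (mod 33); exactly one such r in {1,…,33}.
Inclusion probability = 1/33.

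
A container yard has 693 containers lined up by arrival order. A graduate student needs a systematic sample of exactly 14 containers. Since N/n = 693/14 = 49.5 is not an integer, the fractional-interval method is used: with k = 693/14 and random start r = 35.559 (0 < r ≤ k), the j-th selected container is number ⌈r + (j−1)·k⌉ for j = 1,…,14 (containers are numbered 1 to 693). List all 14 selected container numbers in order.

j=1: r + 0k = 35.559 → ⌈·⌉ = 36
j=2: r + 1k = 85.059 → ⌈·⌉ = 86
j=3: r + 2k = 134.559 → ⌈·⌉ = 135
j=4: r + 3k = 184.059 → ⌈·⌉ = 185
j=5: r + 4k = 233.559 → ⌈·⌉ = 234
j=6: r + 5k = 283.059 → ⌈·⌉ = 284
j=7: r + 6k = 332.559 → ⌈·⌉ = 333
j=8: r + 7k = 382.059 → ⌈·⌉ = 383
j=9: r + 8k = 431.559 → ⌈·⌉ = 432
j=10: r + 9k = 481.059 → ⌈·⌉ = 482
j=11: r + 10k = 530.559 → ⌈·⌉ = 531
j=12: r + 11k = 580.059 → ⌈·⌉ = 581
j=13: r + 12k = 629.559 → ⌈·⌉ = 630
j=14: r + 13k = 679.059 → ⌈·⌉ = 680

36, 86, 135, 185, 234, 284, 333, 383, 432, 482, 531, 581, 630, 680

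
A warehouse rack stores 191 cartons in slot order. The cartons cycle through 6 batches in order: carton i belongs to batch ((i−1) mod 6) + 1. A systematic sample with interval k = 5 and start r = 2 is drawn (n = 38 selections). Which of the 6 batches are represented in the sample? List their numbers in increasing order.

1, 2, 3, 4, 5, 6

Consecutive selections differ by k = 5, so their batch numbers differ by 5 mod 6 = 5.
gcd(5, 6) = 1, so the sample visits 6/1 = 6 distinct residues mod 6.
Start 2 is batch 2; the batches hit are 1, 2, 3, 4, 5, 6.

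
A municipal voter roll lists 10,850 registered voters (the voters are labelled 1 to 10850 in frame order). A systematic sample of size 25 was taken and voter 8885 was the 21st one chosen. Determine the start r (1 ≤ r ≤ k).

k = 10850/25 = 434
r = 8885 − (21−1)×434 = 8885 − 8680 = 205

205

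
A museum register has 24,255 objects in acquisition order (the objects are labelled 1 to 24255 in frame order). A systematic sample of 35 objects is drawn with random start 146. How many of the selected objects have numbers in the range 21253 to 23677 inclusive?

k = 24255/35 = 693
First selection ≥ 21253: 146 + ⌈(21253−146)/693⌉·693 = 146 + 31×693 = 21629
Last selection ≤ 23677: 146 + ⌊(23677−146)/693⌋·693 = 146 + 33×693 = 23015
Count = 33 − 31 + 1 = 3

3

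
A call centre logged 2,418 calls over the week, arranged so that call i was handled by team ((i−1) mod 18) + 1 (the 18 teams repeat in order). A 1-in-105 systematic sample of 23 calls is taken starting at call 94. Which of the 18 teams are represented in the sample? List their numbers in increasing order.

Consecutive selections differ by k = 105, so their team numbers differ by 105 mod 18 = 15.
gcd(105, 18) = 3, so the sample visits 18/3 = 6 distinct residues mod 18.
Start 94 is team 4; the teams hit are 1, 4, 7, 10, 13, 16.

1, 4, 7, 10, 13, 16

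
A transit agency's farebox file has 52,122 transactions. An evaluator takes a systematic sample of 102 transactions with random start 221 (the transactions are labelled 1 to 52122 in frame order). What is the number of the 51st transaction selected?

k = 52122/102 = 511
51st selection = r + (51−1)·k = 221 + 50×511 = 221 + 25550 = 25771

25771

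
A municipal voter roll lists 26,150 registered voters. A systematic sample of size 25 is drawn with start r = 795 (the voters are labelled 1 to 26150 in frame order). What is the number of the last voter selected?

25899

k = 26150/25 = 1046
25th selection = r + (25−1)·k = 795 + 24×1046 = 795 + 25104 = 25899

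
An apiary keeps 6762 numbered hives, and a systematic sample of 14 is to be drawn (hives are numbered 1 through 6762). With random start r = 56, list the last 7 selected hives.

3437, 3920, 4403, 4886, 5369, 5852, 6335

k = N/n = 6762/14 = 483
8th selection = 56 + 7×483 = 3437
9th: 3437 + 483 = 3920
10th: 3920 + 483 = 4403
11th: 4403 + 483 = 4886
12th: 4886 + 483 = 5369
13th: 5369 + 483 = 5852
14th: 5852 + 483 = 6335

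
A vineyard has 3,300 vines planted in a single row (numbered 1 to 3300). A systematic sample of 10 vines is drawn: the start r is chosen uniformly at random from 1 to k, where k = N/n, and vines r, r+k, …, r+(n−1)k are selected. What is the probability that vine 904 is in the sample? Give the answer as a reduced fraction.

1/330

k = 3300/10 = 330.
Vine 904 is selected iff r ≡ 904 (mod 330); exactly one such r in {1,…,330}.
Inclusion probability = 1/330.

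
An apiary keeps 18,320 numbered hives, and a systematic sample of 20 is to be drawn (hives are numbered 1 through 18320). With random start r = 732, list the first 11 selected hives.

k = N/n = 18320/20 = 916
hive 1: 732
hive 2: 732 + 916 = 1648
hive 3: 1648 + 916 = 2564
hive 4: 2564 + 916 = 3480
hive 5: 3480 + 916 = 4396
hive 6: 4396 + 916 = 5312
hive 7: 5312 + 916 = 6228
hive 8: 6228 + 916 = 7144
hive 9: 7144 + 916 = 8060
hive 10: 8060 + 916 = 8976
hive 11: 8976 + 916 = 9892

732, 1648, 2564, 3480, 4396, 5312, 6228, 7144, 8060, 8976, 9892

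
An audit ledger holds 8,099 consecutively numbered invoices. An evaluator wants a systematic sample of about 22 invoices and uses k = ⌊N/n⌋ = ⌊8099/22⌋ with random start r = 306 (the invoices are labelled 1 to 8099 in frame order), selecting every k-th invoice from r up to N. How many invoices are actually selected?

22

k = ⌊8099/22⌋ = 368
Achieved size = ⌊(8099 − 306)/368⌋ + 1 = ⌊7793/368⌋ + 1 = 21 + 1 = 22
(last selection: 306 + 21×368 = 8034 ≤ 8099; next would be 8402 > 8099)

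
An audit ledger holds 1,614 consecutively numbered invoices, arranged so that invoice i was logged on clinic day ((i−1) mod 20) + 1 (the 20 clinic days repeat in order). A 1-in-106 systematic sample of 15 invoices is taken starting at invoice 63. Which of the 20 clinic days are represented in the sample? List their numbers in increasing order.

1, 3, 5, 7, 9, 11, 13, 15, 17, 19

Consecutive selections differ by k = 106, so their clinic day numbers differ by 106 mod 20 = 6.
gcd(106, 20) = 2, so the sample visits 20/2 = 10 distinct residues mod 20.
Start 63 is clinic day 3; the clinic days hit are 1, 3, 5, 7, 9, 11, 13, 15, 17, 19.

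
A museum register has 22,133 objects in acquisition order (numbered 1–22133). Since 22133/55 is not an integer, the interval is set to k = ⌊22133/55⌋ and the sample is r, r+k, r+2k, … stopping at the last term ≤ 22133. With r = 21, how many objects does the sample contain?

k = ⌊22133/55⌋ = 402
Achieved size = ⌊(22133 − 21)/402⌋ + 1 = ⌊22112/402⌋ + 1 = 55 + 1 = 56
(last selection: 21 + 55×402 = 22131 ≤ 22133; next would be 22533 > 22133)

56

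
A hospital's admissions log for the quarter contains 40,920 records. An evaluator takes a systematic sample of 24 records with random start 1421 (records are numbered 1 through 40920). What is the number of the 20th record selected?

33816

k = 40920/24 = 1705
20th selection = r + (20−1)·k = 1421 + 19×1705 = 1421 + 32395 = 33816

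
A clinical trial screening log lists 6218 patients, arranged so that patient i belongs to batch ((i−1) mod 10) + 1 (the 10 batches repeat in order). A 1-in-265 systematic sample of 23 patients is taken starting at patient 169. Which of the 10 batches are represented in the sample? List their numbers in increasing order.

4, 9

Consecutive selections differ by k = 265, so their batch numbers differ by 265 mod 10 = 5.
gcd(265, 10) = 5, so the sample visits 10/5 = 2 distinct residues mod 10.
Start 169 is batch 9; the batches hit are 4, 9.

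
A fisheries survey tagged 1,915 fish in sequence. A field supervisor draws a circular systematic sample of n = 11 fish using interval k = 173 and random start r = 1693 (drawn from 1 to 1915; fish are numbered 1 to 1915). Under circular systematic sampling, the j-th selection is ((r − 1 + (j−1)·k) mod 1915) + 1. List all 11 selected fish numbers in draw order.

1693, 1866, 124, 297, 470, 643, 816, 989, 1162, 1335, 1508

Selection 1: 1693
Selection 2: 1693 + 173 = 1866
Selection 3: 1866 + 173 = 2039 → 2039 − 1915 = 124
Selection 4: 124 + 173 = 297
Selection 5: 297 + 173 = 470
Selection 6: 470 + 173 = 643
Selection 7: 643 + 173 = 816
Selection 8: 816 + 173 = 989
Selection 9: 989 + 173 = 1162
Selection 10: 1162 + 173 = 1335
Selection 11: 1335 + 173 = 1508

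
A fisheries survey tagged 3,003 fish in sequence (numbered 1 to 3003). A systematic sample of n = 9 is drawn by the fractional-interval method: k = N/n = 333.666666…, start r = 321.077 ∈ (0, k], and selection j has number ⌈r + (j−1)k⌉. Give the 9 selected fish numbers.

322, 655, 989, 1323, 1656, 1990, 2324, 2657, 2991

j=1: r + 0k = 321.077 → ⌈·⌉ = 322
j=2: r + 1k = 654.743666… → ⌈·⌉ = 655
j=3: r + 2k = 988.410333… → ⌈·⌉ = 989
j=4: r + 3k = 1322.077 → ⌈·⌉ = 1323
j=5: r + 4k = 1655.743666… → ⌈·⌉ = 1656
j=6: r + 5k = 1989.410333… → ⌈·⌉ = 1990
j=7: r + 6k = 2323.077 → ⌈·⌉ = 2324
j=8: r + 7k = 2656.743666… → ⌈·⌉ = 2657
j=9: r + 8k = 2990.410333… → ⌈·⌉ = 2991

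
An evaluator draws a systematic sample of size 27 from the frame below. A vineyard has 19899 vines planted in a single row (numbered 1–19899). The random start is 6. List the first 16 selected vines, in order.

6, 743, 1480, 2217, 2954, 3691, 4428, 5165, 5902, 6639, 7376, 8113, 8850, 9587, 10324, 11061

k = N/n = 19899/27 = 737
vine 1: 6
vine 2: 6 + 737 = 743
vine 3: 743 + 737 = 1480
vine 4: 1480 + 737 = 2217
vine 5: 2217 + 737 = 2954
vine 6: 2954 + 737 = 3691
vine 7: 3691 + 737 = 4428
vine 8: 4428 + 737 = 5165
vine 9: 5165 + 737 = 5902
vine 10: 5902 + 737 = 6639
vine 11: 6639 + 737 = 7376
vine 12: 7376 + 737 = 8113
vine 13: 8113 + 737 = 8850
vine 14: 8850 + 737 = 9587
vine 15: 9587 + 737 = 10324
vine 16: 10324 + 737 = 11061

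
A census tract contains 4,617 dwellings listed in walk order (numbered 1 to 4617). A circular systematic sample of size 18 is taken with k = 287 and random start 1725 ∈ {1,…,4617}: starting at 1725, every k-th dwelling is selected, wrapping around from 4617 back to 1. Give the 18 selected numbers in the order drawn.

1725, 2012, 2299, 2586, 2873, 3160, 3447, 3734, 4021, 4308, 4595, 265, 552, 839, 1126, 1413, 1700, 1987

Selection 1: 1725
Selection 2: 1725 + 287 = 2012
Selection 3: 2012 + 287 = 2299
Selection 4: 2299 + 287 = 2586
Selection 5: 2586 + 287 = 2873
Selection 6: 2873 + 287 = 3160
Selection 7: 3160 + 287 = 3447
Selection 8: 3447 + 287 = 3734
Selection 9: 3734 + 287 = 4021
Selection 10: 4021 + 287 = 4308
Selection 11: 4308 + 287 = 4595
Selection 12: 4595 + 287 = 4882 → 4882 − 4617 = 265
Selection 13: 265 + 287 = 552
Selection 14: 552 + 287 = 839
Selection 15: 839 + 287 = 1126
Selection 16: 1126 + 287 = 1413
Selection 17: 1413 + 287 = 1700
Selection 18: 1700 + 287 = 1987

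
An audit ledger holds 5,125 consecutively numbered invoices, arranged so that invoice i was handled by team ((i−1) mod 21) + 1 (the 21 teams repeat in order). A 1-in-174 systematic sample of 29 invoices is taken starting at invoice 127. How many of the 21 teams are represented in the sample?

7

Consecutive selections differ by k = 174, so their team numbers differ by 174 mod 21 = 6.
gcd(174, 21) = 3, so the sample visits 21/3 = 7 distinct residues mod 21.
Start 127 is team 1; the teams hit are 1, 4, 7, 10, 13, 16, 19.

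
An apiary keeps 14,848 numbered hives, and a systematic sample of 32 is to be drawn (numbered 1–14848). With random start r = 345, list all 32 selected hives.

345, 809, 1273, 1737, 2201, 2665, 3129, 3593, 4057, 4521, 4985, 5449, 5913, 6377, 6841, 7305, 7769, 8233, 8697, 9161, 9625, 10089, 10553, 11017, 11481, 11945, 12409, 12873, 13337, 13801, 14265, 14729

k = N/n = 14848/32 = 464
hive 1: 345
hive 2: 345 + 464 = 809
hive 3: 809 + 464 = 1273
hive 4: 1273 + 464 = 1737
hive 5: 1737 + 464 = 2201
hive 6: 2201 + 464 = 2665
hive 7: 2665 + 464 = 3129
hive 8: 3129 + 464 = 3593
hive 9: 3593 + 464 = 4057
hive 10: 4057 + 464 = 4521
hive 11: 4521 + 464 = 4985
hive 12: 4985 + 464 = 5449
hive 13: 5449 + 464 = 5913
hive 14: 5913 + 464 = 6377
hive 15: 6377 + 464 = 6841
hive 16: 6841 + 464 = 7305
hive 17: 7305 + 464 = 7769
hive 18: 7769 + 464 = 8233
hive 19: 8233 + 464 = 8697
hive 20: 8697 + 464 = 9161
hive 21: 9161 + 464 = 9625
hive 22: 9625 + 464 = 10089
hive 23: 10089 + 464 = 10553
hive 24: 10553 + 464 = 11017
hive 25: 11017 + 464 = 11481
hive 26: 11481 + 464 = 11945
hive 27: 11945 + 464 = 12409
hive 28: 12409 + 464 = 12873
hive 29: 12873 + 464 = 13337
hive 30: 13337 + 464 = 13801
hive 31: 13801 + 464 = 14265
hive 32: 14265 + 464 = 14729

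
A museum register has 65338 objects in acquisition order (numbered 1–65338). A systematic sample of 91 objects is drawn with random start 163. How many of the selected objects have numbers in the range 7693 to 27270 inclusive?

k = 65338/91 = 718
First selection ≥ 7693: 163 + ⌈(7693−163)/718⌉·718 = 163 + 11×718 = 8061
Last selection ≤ 27270: 163 + ⌊(27270−163)/718⌋·718 = 163 + 37×718 = 26729
Count = 37 − 11 + 1 = 27

27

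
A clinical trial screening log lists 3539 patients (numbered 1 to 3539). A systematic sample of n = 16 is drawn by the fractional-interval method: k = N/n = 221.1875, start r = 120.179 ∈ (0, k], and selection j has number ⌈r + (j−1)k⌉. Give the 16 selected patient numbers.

j=1: r + 0k = 120.179 → ⌈·⌉ = 121
j=2: r + 1k = 341.3665 → ⌈·⌉ = 342
j=3: r + 2k = 562.554 → ⌈·⌉ = 563
j=4: r + 3k = 783.7415 → ⌈·⌉ = 784
j=5: r + 4k = 1004.929 → ⌈·⌉ = 1005
j=6: r + 5k = 1226.1165 → ⌈·⌉ = 1227
j=7: r + 6k = 1447.304 → ⌈·⌉ = 1448
j=8: r + 7k = 1668.4915 → ⌈·⌉ = 1669
j=9: r + 8k = 1889.679 → ⌈·⌉ = 1890
j=10: r + 9k = 2110.8665 → ⌈·⌉ = 2111
j=11: r + 10k = 2332.054 → ⌈·⌉ = 2333
j=12: r + 11k = 2553.2415 → ⌈·⌉ = 2554
j=13: r + 12k = 2774.429 → ⌈·⌉ = 2775
j=14: r + 13k = 2995.6165 → ⌈·⌉ = 2996
j=15: r + 14k = 3216.804 → ⌈·⌉ = 3217
j=16: r + 15k = 3437.9915 → ⌈·⌉ = 3438

121, 342, 563, 784, 1005, 1227, 1448, 1669, 1890, 2111, 2333, 2554, 2775, 2996, 3217, 3438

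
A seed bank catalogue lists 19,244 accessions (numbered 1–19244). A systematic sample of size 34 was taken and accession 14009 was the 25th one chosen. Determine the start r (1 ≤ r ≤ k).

425

k = 19244/34 = 566
r = 14009 − (25−1)×566 = 14009 − 13584 = 425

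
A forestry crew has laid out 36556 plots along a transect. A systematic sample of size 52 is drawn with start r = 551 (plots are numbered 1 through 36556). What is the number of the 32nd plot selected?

22344

k = 36556/52 = 703
32nd selection = r + (32−1)·k = 551 + 31×703 = 551 + 21793 = 22344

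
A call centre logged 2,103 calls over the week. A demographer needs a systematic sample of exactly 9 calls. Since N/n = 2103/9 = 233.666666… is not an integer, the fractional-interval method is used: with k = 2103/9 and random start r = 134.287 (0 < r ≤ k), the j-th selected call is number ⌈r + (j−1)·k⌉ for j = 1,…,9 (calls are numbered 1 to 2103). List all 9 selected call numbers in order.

135, 368, 602, 836, 1069, 1303, 1537, 1770, 2004

j=1: r + 0k = 134.287 → ⌈·⌉ = 135
j=2: r + 1k = 367.953666… → ⌈·⌉ = 368
j=3: r + 2k = 601.620333… → ⌈·⌉ = 602
j=4: r + 3k = 835.287 → ⌈·⌉ = 836
j=5: r + 4k = 1068.953666… → ⌈·⌉ = 1069
j=6: r + 5k = 1302.620333… → ⌈·⌉ = 1303
j=7: r + 6k = 1536.287 → ⌈·⌉ = 1537
j=8: r + 7k = 1769.953666… → ⌈·⌉ = 1770
j=9: r + 8k = 2003.620333… → ⌈·⌉ = 2004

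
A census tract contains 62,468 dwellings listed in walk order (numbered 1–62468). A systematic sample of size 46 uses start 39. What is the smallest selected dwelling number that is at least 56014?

57075

k = 62468/46 = 1358
Steps past start: ⌈(56014 − 39)/1358⌉ = ⌈55975/1358⌉ = 42
Selected dwelling: 39 + 42×1358 = 57075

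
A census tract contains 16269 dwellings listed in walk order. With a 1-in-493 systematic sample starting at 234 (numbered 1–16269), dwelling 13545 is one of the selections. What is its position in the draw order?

k = 493
position = (13545 − 234)/493 + 1 = 13311/493 + 1 = 27 + 1 = 28

28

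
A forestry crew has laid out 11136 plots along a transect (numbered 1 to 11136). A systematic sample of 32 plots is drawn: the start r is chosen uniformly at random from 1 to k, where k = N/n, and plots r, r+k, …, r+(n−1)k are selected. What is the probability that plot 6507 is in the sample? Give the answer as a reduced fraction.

k = 11136/32 = 348.
Plot 6507 is selected iff r ≡ 6507 (mod 348); exactly one such r in {1,…,348}.
Inclusion probability = 1/348.

1/348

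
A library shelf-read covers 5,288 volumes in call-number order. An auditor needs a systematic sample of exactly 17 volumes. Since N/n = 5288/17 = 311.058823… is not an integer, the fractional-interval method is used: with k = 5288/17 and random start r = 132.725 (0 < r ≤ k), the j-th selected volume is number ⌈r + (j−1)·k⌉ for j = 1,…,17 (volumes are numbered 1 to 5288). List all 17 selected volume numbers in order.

133, 444, 755, 1066, 1377, 1689, 2000, 2311, 2622, 2933, 3244, 3555, 3866, 4177, 4488, 4799, 5110

j=1: r + 0k = 132.725 → ⌈·⌉ = 133
j=2: r + 1k = 443.783823… → ⌈·⌉ = 444
j=3: r + 2k = 754.842647… → ⌈·⌉ = 755
j=4: r + 3k = 1065.901470… → ⌈·⌉ = 1066
j=5: r + 4k = 1376.960294… → ⌈·⌉ = 1377
j=6: r + 5k = 1688.019117… → ⌈·⌉ = 1689
j=7: r + 6k = 1999.077941… → ⌈·⌉ = 2000
j=8: r + 7k = 2310.136764… → ⌈·⌉ = 2311
j=9: r + 8k = 2621.195588… → ⌈·⌉ = 2622
j=10: r + 9k = 2932.254411… → ⌈·⌉ = 2933
j=11: r + 10k = 3243.313235… → ⌈·⌉ = 3244
j=12: r + 11k = 3554.372058… → ⌈·⌉ = 3555
j=13: r + 12k = 3865.430882… → ⌈·⌉ = 3866
j=14: r + 13k = 4176.489705… → ⌈·⌉ = 4177
j=15: r + 14k = 4487.548529… → ⌈·⌉ = 4488
j=16: r + 15k = 4798.607352… → ⌈·⌉ = 4799
j=17: r + 16k = 5109.666176… → ⌈·⌉ = 5110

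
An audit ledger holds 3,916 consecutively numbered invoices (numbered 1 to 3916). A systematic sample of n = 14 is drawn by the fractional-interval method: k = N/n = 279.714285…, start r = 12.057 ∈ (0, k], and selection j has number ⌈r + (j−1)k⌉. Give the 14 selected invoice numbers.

13, 292, 572, 852, 1131, 1411, 1691, 1971, 2250, 2530, 2810, 3089, 3369, 3649

j=1: r + 0k = 12.057 → ⌈·⌉ = 13
j=2: r + 1k = 291.771285… → ⌈·⌉ = 292
j=3: r + 2k = 571.485571… → ⌈·⌉ = 572
j=4: r + 3k = 851.199857… → ⌈·⌉ = 852
j=5: r + 4k = 1130.914142… → ⌈·⌉ = 1131
j=6: r + 5k = 1410.628428… → ⌈·⌉ = 1411
j=7: r + 6k = 1690.342714… → ⌈·⌉ = 1691
j=8: r + 7k = 1970.057 → ⌈·⌉ = 1971
j=9: r + 8k = 2249.771285… → ⌈·⌉ = 2250
j=10: r + 9k = 2529.485571… → ⌈·⌉ = 2530
j=11: r + 10k = 2809.199857… → ⌈·⌉ = 2810
j=12: r + 11k = 3088.914142… → ⌈·⌉ = 3089
j=13: r + 12k = 3368.628428… → ⌈·⌉ = 3369
j=14: r + 13k = 3648.342714… → ⌈·⌉ = 3649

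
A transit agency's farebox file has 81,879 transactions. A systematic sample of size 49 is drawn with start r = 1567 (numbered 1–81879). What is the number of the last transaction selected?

81775

k = 81879/49 = 1671
49th selection = r + (49−1)·k = 1567 + 48×1671 = 1567 + 80208 = 81775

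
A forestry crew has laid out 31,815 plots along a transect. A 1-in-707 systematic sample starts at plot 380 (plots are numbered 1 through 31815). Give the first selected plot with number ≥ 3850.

3915

k = 707
Steps past start: ⌈(3850 − 380)/707⌉ = ⌈3470/707⌉ = 5
Selected plot: 380 + 5×707 = 3915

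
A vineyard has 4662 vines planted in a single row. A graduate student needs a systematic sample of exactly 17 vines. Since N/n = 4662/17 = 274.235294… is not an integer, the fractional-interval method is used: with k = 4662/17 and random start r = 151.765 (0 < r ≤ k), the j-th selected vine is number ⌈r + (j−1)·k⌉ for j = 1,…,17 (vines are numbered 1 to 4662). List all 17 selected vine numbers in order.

j=1: r + 0k = 151.765 → ⌈·⌉ = 152
j=2: r + 1k = 426.000294… → ⌈·⌉ = 427
j=3: r + 2k = 700.235588… → ⌈·⌉ = 701
j=4: r + 3k = 974.470882… → ⌈·⌉ = 975
j=5: r + 4k = 1248.706176… → ⌈·⌉ = 1249
j=6: r + 5k = 1522.941470… → ⌈·⌉ = 1523
j=7: r + 6k = 1797.176764… → ⌈·⌉ = 1798
j=8: r + 7k = 2071.412058… → ⌈·⌉ = 2072
j=9: r + 8k = 2345.647352… → ⌈·⌉ = 2346
j=10: r + 9k = 2619.882647… → ⌈·⌉ = 2620
j=11: r + 10k = 2894.117941… → ⌈·⌉ = 2895
j=12: r + 11k = 3168.353235… → ⌈·⌉ = 3169
j=13: r + 12k = 3442.588529… → ⌈·⌉ = 3443
j=14: r + 13k = 3716.823823… → ⌈·⌉ = 3717
j=15: r + 14k = 3991.059117… → ⌈·⌉ = 3992
j=16: r + 15k = 4265.294411… → ⌈·⌉ = 4266
j=17: r + 16k = 4539.529705… → ⌈·⌉ = 4540

152, 427, 701, 975, 1249, 1523, 1798, 2072, 2346, 2620, 2895, 3169, 3443, 3717, 3992, 4266, 4540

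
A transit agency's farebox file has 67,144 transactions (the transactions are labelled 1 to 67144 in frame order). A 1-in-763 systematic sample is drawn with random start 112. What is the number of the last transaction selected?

66493

k = 763
88th selection = r + (88−1)·k = 112 + 87×763 = 112 + 66381 = 66493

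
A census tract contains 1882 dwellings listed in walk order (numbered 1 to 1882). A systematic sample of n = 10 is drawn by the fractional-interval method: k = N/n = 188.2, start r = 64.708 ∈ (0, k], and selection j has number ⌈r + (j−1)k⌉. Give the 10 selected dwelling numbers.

j=1: r + 0k = 64.708 → ⌈·⌉ = 65
j=2: r + 1k = 252.908 → ⌈·⌉ = 253
j=3: r + 2k = 441.108 → ⌈·⌉ = 442
j=4: r + 3k = 629.308 → ⌈·⌉ = 630
j=5: r + 4k = 817.508 → ⌈·⌉ = 818
j=6: r + 5k = 1005.708 → ⌈·⌉ = 1006
j=7: r + 6k = 1193.908 → ⌈·⌉ = 1194
j=8: r + 7k = 1382.108 → ⌈·⌉ = 1383
j=9: r + 8k = 1570.308 → ⌈·⌉ = 1571
j=10: r + 9k = 1758.508 → ⌈·⌉ = 1759

65, 253, 442, 630, 818, 1006, 1194, 1383, 1571, 1759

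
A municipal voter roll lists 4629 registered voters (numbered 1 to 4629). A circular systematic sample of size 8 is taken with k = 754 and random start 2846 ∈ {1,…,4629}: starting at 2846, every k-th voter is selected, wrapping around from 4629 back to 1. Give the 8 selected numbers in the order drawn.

2846, 3600, 4354, 479, 1233, 1987, 2741, 3495

Selection 1: 2846
Selection 2: 2846 + 754 = 3600
Selection 3: 3600 + 754 = 4354
Selection 4: 4354 + 754 = 5108 → 5108 − 4629 = 479
Selection 5: 479 + 754 = 1233
Selection 6: 1233 + 754 = 1987
Selection 7: 1987 + 754 = 2741
Selection 8: 2741 + 754 = 3495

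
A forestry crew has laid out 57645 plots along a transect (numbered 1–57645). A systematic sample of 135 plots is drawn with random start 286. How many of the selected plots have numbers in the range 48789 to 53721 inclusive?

12

k = 57645/135 = 427
First selection ≥ 48789: 286 + ⌈(48789−286)/427⌉·427 = 286 + 114×427 = 48964
Last selection ≤ 53721: 286 + ⌊(53721−286)/427⌋·427 = 286 + 125×427 = 53661
Count = 125 − 114 + 1 = 12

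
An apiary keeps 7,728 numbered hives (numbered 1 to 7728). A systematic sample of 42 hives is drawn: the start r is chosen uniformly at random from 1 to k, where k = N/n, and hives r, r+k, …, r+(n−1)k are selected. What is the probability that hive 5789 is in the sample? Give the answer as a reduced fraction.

1/184

k = 7728/42 = 184.
Hive 5789 is selected iff r ≡ 5789 (mod 184); exactly one such r in {1,…,184}.
Inclusion probability = 1/184.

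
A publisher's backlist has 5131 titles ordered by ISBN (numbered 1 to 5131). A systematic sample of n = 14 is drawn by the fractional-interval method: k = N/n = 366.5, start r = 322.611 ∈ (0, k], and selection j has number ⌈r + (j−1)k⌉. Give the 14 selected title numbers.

323, 690, 1056, 1423, 1789, 2156, 2522, 2889, 3255, 3622, 3988, 4355, 4721, 5088

j=1: r + 0k = 322.611 → ⌈·⌉ = 323
j=2: r + 1k = 689.111 → ⌈·⌉ = 690
j=3: r + 2k = 1055.611 → ⌈·⌉ = 1056
j=4: r + 3k = 1422.111 → ⌈·⌉ = 1423
j=5: r + 4k = 1788.611 → ⌈·⌉ = 1789
j=6: r + 5k = 2155.111 → ⌈·⌉ = 2156
j=7: r + 6k = 2521.611 → ⌈·⌉ = 2522
j=8: r + 7k = 2888.111 → ⌈·⌉ = 2889
j=9: r + 8k = 3254.611 → ⌈·⌉ = 3255
j=10: r + 9k = 3621.111 → ⌈·⌉ = 3622
j=11: r + 10k = 3987.611 → ⌈·⌉ = 3988
j=12: r + 11k = 4354.111 → ⌈·⌉ = 4355
j=13: r + 12k = 4720.611 → ⌈·⌉ = 4721
j=14: r + 13k = 5087.111 → ⌈·⌉ = 5088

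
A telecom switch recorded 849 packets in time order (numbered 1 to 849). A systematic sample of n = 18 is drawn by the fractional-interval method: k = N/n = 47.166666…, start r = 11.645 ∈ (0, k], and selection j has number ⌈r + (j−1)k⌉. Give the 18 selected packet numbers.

j=1: r + 0k = 11.645 → ⌈·⌉ = 12
j=2: r + 1k = 58.811666… → ⌈·⌉ = 59
j=3: r + 2k = 105.978333… → ⌈·⌉ = 106
j=4: r + 3k = 153.145 → ⌈·⌉ = 154
j=5: r + 4k = 200.311666… → ⌈·⌉ = 201
j=6: r + 5k = 247.478333… → ⌈·⌉ = 248
j=7: r + 6k = 294.645 → ⌈·⌉ = 295
j=8: r + 7k = 341.811666… → ⌈·⌉ = 342
j=9: r + 8k = 388.978333… → ⌈·⌉ = 389
j=10: r + 9k = 436.145 → ⌈·⌉ = 437
j=11: r + 10k = 483.311666… → ⌈·⌉ = 484
j=12: r + 11k = 530.478333… → ⌈·⌉ = 531
j=13: r + 12k = 577.645 → ⌈·⌉ = 578
j=14: r + 13k = 624.811666… → ⌈·⌉ = 625
j=15: r + 14k = 671.978333… → ⌈·⌉ = 672
j=16: r + 15k = 719.145 → ⌈·⌉ = 720
j=17: r + 16k = 766.311666… → ⌈·⌉ = 767
j=18: r + 17k = 813.478333… → ⌈·⌉ = 814

12, 59, 106, 154, 201, 248, 295, 342, 389, 437, 484, 531, 578, 625, 672, 720, 767, 814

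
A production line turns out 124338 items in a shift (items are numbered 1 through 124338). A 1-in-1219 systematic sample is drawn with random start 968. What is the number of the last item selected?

k = 1219
102nd selection = r + (102−1)·k = 968 + 101×1219 = 968 + 123119 = 124087

124087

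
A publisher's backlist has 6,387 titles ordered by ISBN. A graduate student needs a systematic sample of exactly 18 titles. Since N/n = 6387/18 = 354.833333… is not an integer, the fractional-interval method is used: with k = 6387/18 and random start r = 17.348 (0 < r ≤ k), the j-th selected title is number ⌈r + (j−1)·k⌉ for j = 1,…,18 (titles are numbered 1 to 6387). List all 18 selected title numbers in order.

18, 373, 728, 1082, 1437, 1792, 2147, 2502, 2857, 3211, 3566, 3921, 4276, 4631, 4986, 5340, 5695, 6050

j=1: r + 0k = 17.348 → ⌈·⌉ = 18
j=2: r + 1k = 372.181333… → ⌈·⌉ = 373
j=3: r + 2k = 727.014666… → ⌈·⌉ = 728
j=4: r + 3k = 1081.848 → ⌈·⌉ = 1082
j=5: r + 4k = 1436.681333… → ⌈·⌉ = 1437
j=6: r + 5k = 1791.514666… → ⌈·⌉ = 1792
j=7: r + 6k = 2146.348 → ⌈·⌉ = 2147
j=8: r + 7k = 2501.181333… → ⌈·⌉ = 2502
j=9: r + 8k = 2856.014666… → ⌈·⌉ = 2857
j=10: r + 9k = 3210.848 → ⌈·⌉ = 3211
j=11: r + 10k = 3565.681333… → ⌈·⌉ = 3566
j=12: r + 11k = 3920.514666… → ⌈·⌉ = 3921
j=13: r + 12k = 4275.348 → ⌈·⌉ = 4276
j=14: r + 13k = 4630.181333… → ⌈·⌉ = 4631
j=15: r + 14k = 4985.014666… → ⌈·⌉ = 4986
j=16: r + 15k = 5339.848 → ⌈·⌉ = 5340
j=17: r + 16k = 5694.681333… → ⌈·⌉ = 5695
j=18: r + 17k = 6049.514666… → ⌈·⌉ = 6050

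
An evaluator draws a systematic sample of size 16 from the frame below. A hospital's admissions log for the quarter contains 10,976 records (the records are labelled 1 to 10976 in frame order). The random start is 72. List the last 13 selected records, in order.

k = N/n = 10976/16 = 686
4th selection = 72 + 3×686 = 2130
5th: 2130 + 686 = 2816
6th: 2816 + 686 = 3502
7th: 3502 + 686 = 4188
8th: 4188 + 686 = 4874
9th: 4874 + 686 = 5560
10th: 5560 + 686 = 6246
11th: 6246 + 686 = 6932
12th: 6932 + 686 = 7618
13th: 7618 + 686 = 8304
14th: 8304 + 686 = 8990
15th: 8990 + 686 = 9676
16th: 9676 + 686 = 10362

2130, 2816, 3502, 4188, 4874, 5560, 6246, 6932, 7618, 8304, 8990, 9676, 10362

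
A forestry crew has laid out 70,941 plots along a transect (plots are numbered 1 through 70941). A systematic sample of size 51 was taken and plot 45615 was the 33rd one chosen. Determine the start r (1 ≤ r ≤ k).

k = 70941/51 = 1391
r = 45615 − (33−1)×1391 = 45615 − 44512 = 1103

1103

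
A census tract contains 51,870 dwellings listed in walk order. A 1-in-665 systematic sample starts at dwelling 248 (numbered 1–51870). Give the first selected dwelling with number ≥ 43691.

44138

k = 665
Steps past start: ⌈(43691 − 248)/665⌉ = ⌈43443/665⌉ = 66
Selected dwelling: 248 + 66×665 = 44138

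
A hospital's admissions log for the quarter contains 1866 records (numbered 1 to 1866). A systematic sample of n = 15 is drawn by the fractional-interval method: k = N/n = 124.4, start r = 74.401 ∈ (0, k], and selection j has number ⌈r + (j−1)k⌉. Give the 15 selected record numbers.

j=1: r + 0k = 74.401 → ⌈·⌉ = 75
j=2: r + 1k = 198.801 → ⌈·⌉ = 199
j=3: r + 2k = 323.201 → ⌈·⌉ = 324
j=4: r + 3k = 447.601 → ⌈·⌉ = 448
j=5: r + 4k = 572.001 → ⌈·⌉ = 573
j=6: r + 5k = 696.401 → ⌈·⌉ = 697
j=7: r + 6k = 820.801 → ⌈·⌉ = 821
j=8: r + 7k = 945.201 → ⌈·⌉ = 946
j=9: r + 8k = 1069.601 → ⌈·⌉ = 1070
j=10: r + 9k = 1194.001 → ⌈·⌉ = 1195
j=11: r + 10k = 1318.401 → ⌈·⌉ = 1319
j=12: r + 11k = 1442.801 → ⌈·⌉ = 1443
j=13: r + 12k = 1567.201 → ⌈·⌉ = 1568
j=14: r + 13k = 1691.601 → ⌈·⌉ = 1692
j=15: r + 14k = 1816.001 → ⌈·⌉ = 1817

75, 199, 324, 448, 573, 697, 821, 946, 1070, 1195, 1319, 1443, 1568, 1692, 1817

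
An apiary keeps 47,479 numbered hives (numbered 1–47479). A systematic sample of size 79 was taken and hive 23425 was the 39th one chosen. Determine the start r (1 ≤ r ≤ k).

587

k = 47479/79 = 601
r = 23425 − (39−1)×601 = 23425 − 22838 = 587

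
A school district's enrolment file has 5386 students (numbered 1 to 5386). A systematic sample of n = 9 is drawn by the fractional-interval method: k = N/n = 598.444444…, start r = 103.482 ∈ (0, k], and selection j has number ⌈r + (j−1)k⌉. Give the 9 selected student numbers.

104, 702, 1301, 1899, 2498, 3096, 3695, 4293, 4892

j=1: r + 0k = 103.482 → ⌈·⌉ = 104
j=2: r + 1k = 701.926444… → ⌈·⌉ = 702
j=3: r + 2k = 1300.370888… → ⌈·⌉ = 1301
j=4: r + 3k = 1898.815333… → ⌈·⌉ = 1899
j=5: r + 4k = 2497.259777… → ⌈·⌉ = 2498
j=6: r + 5k = 3095.704222… → ⌈·⌉ = 3096
j=7: r + 6k = 3694.148666… → ⌈·⌉ = 3695
j=8: r + 7k = 4292.593111… → ⌈·⌉ = 4293
j=9: r + 8k = 4891.037555… → ⌈·⌉ = 4892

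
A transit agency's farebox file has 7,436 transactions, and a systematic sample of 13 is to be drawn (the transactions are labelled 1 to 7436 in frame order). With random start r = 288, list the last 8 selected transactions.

3148, 3720, 4292, 4864, 5436, 6008, 6580, 7152

k = N/n = 7436/13 = 572
6th selection = 288 + 5×572 = 3148
7th: 3148 + 572 = 3720
8th: 3720 + 572 = 4292
9th: 4292 + 572 = 4864
10th: 4864 + 572 = 5436
11th: 5436 + 572 = 6008
12th: 6008 + 572 = 6580
13th: 6580 + 572 = 7152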